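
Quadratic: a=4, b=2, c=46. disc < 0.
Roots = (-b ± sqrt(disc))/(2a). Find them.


disc = 2^2 - 4*4*46 = 4 - 736 = -732
sqrt(|disc|) = sqrt(732) = 27.0555
Real part = -2/(2*4) = -0.2500
Imag part = 27.0555/(2*4) = 3.3819

-0.2500 ± 3.3819i


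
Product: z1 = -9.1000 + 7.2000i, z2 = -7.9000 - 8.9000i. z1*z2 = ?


Real = -9.1*(-7.9) - 7.2*(-8.9) = 71.89 - (-64.08) = 135.97
Imag = -9.1*(-8.9) - (7.9)*7.2 = 80.99 - (56.88) = 24.11

135.9700 + 24.1100i


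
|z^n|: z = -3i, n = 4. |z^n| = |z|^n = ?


|z| = sqrt(0+9) = sqrt(9) = 3
|z^4| = |z|^4 = 3^4 = 81

|z^4| = 81


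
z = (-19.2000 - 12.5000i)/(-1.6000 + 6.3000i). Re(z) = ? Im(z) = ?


Multiply by conjugate: (-19.2000 - 12.5000i)(-1.6000 - 6.3000i) / ((-1.6)^2 + 6.3^2)
Numerator real = -19.2*(-1.6) - (12.5)*6.3 = -48.03
Numerator imag = -12.5*(-1.6) - (-19.2)*6.3 = 140.96
Denominator = 42.25
Re(z) = -48.03/42.25 = -1.1368
Im(z) = 140.96/42.25 = 3.3363

Re(z) = -1.1368, Im(z) = 3.3363


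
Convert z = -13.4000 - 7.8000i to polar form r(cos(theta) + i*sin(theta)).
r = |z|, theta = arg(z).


r = sqrt(179.56+60.84) = sqrt(240.4) = 15.5048
theta = atan2(-7.8, -13.4) = -149.7968 degrees

r = 15.5048, theta = -149.7968 degrees


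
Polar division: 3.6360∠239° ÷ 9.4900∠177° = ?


r = 3.6360 / 9.4900 = 0.3831
theta = 239° - 177° = 62° = 62° (mod 360)

0.3831 cis(62°)


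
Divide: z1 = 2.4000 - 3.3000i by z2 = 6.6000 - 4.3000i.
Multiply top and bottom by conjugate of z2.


Conjugate of z2 = 6.6000 + 4.3000i
Numerator: (2.4000 - 3.3000i)(6.6000 + 4.3000i) = 30.0300 - 11.4600i
Denominator: 6.6^2 + (-4.3)^2 = 62.05
Result = (30.0300 - 11.4600i)/62.05

0.4840 - 0.1847i


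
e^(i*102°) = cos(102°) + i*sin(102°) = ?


cos(102°) = -0.2079
sin(102°) = 0.9781

e^(i*102°) = -0.2079 + 0.9781i


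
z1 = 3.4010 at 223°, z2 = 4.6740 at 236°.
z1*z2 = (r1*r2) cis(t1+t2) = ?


r = 3.4010 * 4.6740 = 15.8963
theta = 223° + 236° = 459° = 99° (mod 360)

15.8963 cis(99°)


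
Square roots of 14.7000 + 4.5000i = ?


|z| = sqrt(216.09+20.25) = 15.3734
sqrt((|z|+a)/2) = sqrt((15.3734+14.7)/2) = sqrt(15.0367) = 3.8777
sqrt((|z|-a)/2) = sqrt((15.3734-14.7)/2) = sqrt(0.3367) = 0.5802

±(3.8777 + 0.5802i) i.e. 3.8777 + 0.5802i and -3.8777 - 0.5802i


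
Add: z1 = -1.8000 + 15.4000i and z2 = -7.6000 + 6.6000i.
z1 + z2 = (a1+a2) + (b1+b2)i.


Real: -1.8 - 7.6 = -9.4
Imag: 15.4 + 6.6 = 22

-9.4000 + 22.0000i


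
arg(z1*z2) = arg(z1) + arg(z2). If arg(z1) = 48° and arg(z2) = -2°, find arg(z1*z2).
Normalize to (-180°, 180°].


arg(z1*z2) = 48° - 2° = 46°
Normalized to (-180°, 180°]: 46°

46°


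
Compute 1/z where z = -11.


|z|^2 = 121+0 = 121
1/z = (-11 - 0i)/121

1/z = -0.0909 + 0i


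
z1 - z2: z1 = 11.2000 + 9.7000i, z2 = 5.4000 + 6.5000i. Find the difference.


Real: 11.2 - 5.4 = 5.8
Imag: 9.7 - 6.5 = 3.2

5.8000 + 3.2000i


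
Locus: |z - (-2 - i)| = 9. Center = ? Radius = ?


|z - z0| = r is a circle with center z0 and radius r.
Center = (-2, -1), radius = 9

Circle with center (-2, -1) and radius 9


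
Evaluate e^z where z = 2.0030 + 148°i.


e^2.0030 = 7.4113
cos(148°) = -0.848048
sin(148°) = 0.52992
Real = 7.4113*(-0.848048) = -6.2851
Imag = 7.4113*0.52992 = 3.9274

-6.2851 + 3.9274i


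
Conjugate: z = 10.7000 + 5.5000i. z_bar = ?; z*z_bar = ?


z_bar = 10.7000 - 5.5000i
z*z_bar = 10.7^2 + 5.5^2 = 114.49 + 30.25 = 144.74

z_bar = 10.7000 - 5.5000i, z*z_bar = 144.74


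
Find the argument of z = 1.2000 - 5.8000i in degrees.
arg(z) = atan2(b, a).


Re = 1.2, Im = -5.8
arg = atan2(-5.8, 1.2) = -78.3106 degrees

arg(z) = -78.3106 degrees


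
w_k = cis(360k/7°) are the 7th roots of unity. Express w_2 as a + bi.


Angle = 360*2/7 = 102.8571°
a = cos(102.8571°) = -0.2225
b = sin(102.8571°) = 0.9749

-0.2225 + 0.9749i


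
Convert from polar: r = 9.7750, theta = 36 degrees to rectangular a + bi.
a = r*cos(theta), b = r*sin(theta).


a = 9.7750*cos(36°) = 9.7750*0.809017 = 7.9081
b = 9.7750*sin(36°) = 9.7750*0.58779 = 5.7456

7.9081 + 5.7456i


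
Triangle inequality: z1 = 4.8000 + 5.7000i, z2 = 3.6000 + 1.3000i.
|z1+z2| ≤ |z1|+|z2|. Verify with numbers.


|z1| = sqrt(4.8^2 + 5.7^2) = sqrt(55.53) = 7.4518
|z2| = sqrt(3.6^2 + 1.3^2) = sqrt(14.65) = 3.8275
z1+z2 = 8.4000 + 7.0000i
|z1+z2| = sqrt(119.56) = 10.9343
|z1|+|z2| = 7.4518 + 3.8275 = 11.2793

|z1+z2| = 10.9343 ≤ |z1|+|z2| = 11.2793 (verified)


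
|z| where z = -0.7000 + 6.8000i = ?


|z| = sqrt((-0.7)^2 + 6.8^2) = sqrt(0.49 + 46.24) = sqrt(46.73) = 6.8359

|z| = 6.8359


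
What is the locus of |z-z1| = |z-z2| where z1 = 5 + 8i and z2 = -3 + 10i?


Equal distances means the locus is the perpendicular bisector of z1 and z2.
Midpoint = ((5+(-3))/2, (8+10)/2) = (1.0000, 9.0000)

Perpendicular bisector through (1.0000, 9.0000)


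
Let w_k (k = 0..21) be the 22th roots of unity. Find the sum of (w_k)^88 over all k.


The roots are w_k = w^k with w = e^(2*pi*i/22), and (w^k)^88 = (w^88)^k.
So S = 1 + u + u^2 + ... + u^(21) with u = w^88.
88 = 4*22 + 0, so 88 is a multiple of 22 and u = (w^22)^4 = 1.
Every one of the 22 terms equals 1: S = 22

S = 22


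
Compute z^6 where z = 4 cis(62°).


r^6 = 4^6 = 4096
n*theta = 6*62° = 372° = 12° (mod 360)
a = 4096*cos(12°) = 4006.4926
b = 4096*sin(12°) = 851.6063

4096 cis(12°) = 4006.4926 + 851.6063i


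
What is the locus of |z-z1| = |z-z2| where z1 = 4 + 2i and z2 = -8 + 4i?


Equal distances means the locus is the perpendicular bisector of z1 and z2.
Midpoint = ((4+(-8))/2, (2+4)/2) = (-2.0000, 3.0000)

Perpendicular bisector through (-2.0000, 3.0000)


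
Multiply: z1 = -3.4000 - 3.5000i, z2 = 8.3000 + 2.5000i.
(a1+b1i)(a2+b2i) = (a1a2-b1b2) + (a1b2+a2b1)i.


Real = -3.4*8.3 - (-3.5)*2.5 = -28.22 - (-8.75) = -19.47
Imag = -3.4*2.5 + 8.3*(-3.5) = -8.5 - (29.05) = -37.55

-19.4700 - 37.5500i


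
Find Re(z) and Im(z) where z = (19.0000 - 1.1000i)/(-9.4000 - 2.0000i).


Multiply by conjugate: (19.0000 - 1.1000i)(-9.4000 + 2.0000i) / ((-9.4)^2 + (-2)^2)
Numerator real = 19*(-9.4) - (1.1)*(-2) = -176.4
Numerator imag = -1.1*(-9.4) - 19*(-2) = 48.34
Denominator = 92.36
Re(z) = -176.4/92.36 = -1.9099
Im(z) = 48.34/92.36 = 0.5234

Re(z) = -1.9099, Im(z) = 0.5234


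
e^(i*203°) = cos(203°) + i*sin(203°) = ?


cos(203°) = -0.9205
sin(203°) = -0.3907

e^(i*203°) = -0.9205 - 0.3907i


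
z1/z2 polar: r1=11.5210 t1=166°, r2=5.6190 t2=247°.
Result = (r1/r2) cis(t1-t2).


r = 11.5210 / 5.6190 = 2.0504
theta = 166° - 247° = -81° = 279° (mod 360)

2.0504 cis(279°)


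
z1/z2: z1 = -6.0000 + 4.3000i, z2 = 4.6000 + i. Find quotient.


Conjugate of z2 = 4.6000 - i
Numerator: (-6.0000 + 4.3000i)(4.6000 - i) = -23.3000 + 25.7800i
Denominator: 4.6^2 + 1^2 = 22.16
Result = (-23.3000 + 25.7800i)/22.16

-1.0514 + 1.1634i


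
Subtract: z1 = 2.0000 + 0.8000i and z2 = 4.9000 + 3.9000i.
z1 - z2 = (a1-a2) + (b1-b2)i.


Real: 2 - 4.9 = -2.9
Imag: 0.8 - 3.9 = -3.1

-2.9000 - 3.1000i


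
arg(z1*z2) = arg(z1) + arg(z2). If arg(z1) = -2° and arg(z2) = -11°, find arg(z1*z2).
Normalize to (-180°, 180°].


arg(z1*z2) = -2° - 11° = -13°
Normalized to (-180°, 180°]: -13°

-13°


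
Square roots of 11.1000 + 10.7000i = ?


|z| = sqrt(123.21+114.49) = 15.4175
sqrt((|z|+a)/2) = sqrt((15.4175+11.1)/2) = sqrt(13.2588) = 3.6413
sqrt((|z|-a)/2) = sqrt((15.4175-11.1)/2) = sqrt(2.1588) = 1.4693

±(3.6413 + 1.4693i) i.e. 3.6413 + 1.4693i and -3.6413 - 1.4693i


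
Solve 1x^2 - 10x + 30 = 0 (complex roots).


disc = (-10)^2 - 4*1*30 = 100 - 120 = -20
sqrt(|disc|) = sqrt(20) = 4.4721
Real part = 10/(2*1) = 5.0000
Imag part = 4.4721/(2*1) = 2.2361

5.0000 ± 2.2361i


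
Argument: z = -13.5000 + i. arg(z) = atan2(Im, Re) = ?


Re = -13.5, Im = 1
arg = atan2(1, -13.5) = 175.7636 degrees

arg(z) = 175.7636 degrees


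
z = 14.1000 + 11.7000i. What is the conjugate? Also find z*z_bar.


z_bar = 14.1000 - 11.7000i
z*z_bar = 14.1^2 + 11.7^2 = 198.81 + 136.89 = 335.7

z_bar = 14.1000 - 11.7000i, z*z_bar = 335.7


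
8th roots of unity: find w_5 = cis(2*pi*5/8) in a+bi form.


Angle = 360*5/8 = 225°
a = cos(225°) = -0.7071
b = sin(225°) = -0.7071

-0.7071 - 0.7071i


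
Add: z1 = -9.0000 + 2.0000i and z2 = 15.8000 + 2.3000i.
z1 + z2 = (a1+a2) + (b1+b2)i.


Real: -9 + 15.8 = 6.8
Imag: 2 + 2.3 = 4.3

6.8000 + 4.3000i


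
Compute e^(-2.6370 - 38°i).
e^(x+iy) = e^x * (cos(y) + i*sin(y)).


e^-2.6370 = 0.0716
cos(-38°) = 0.788
sin(-38°) = -0.6157
Real = 0.0716*0.788 = 0.0564
Imag = 0.0716*(-0.6157) = -0.0441

0.0564 - 0.0441i


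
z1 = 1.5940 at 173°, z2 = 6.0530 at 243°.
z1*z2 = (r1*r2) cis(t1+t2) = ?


r = 1.5940 * 6.0530 = 9.6485
theta = 173° + 243° = 416° = 56° (mod 360)

9.6485 cis(56°)


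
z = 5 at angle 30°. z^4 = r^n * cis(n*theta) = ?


r^4 = 5^4 = 625
n*theta = 4*30° = 120° = 120° (mod 360)
a = 625*cos(120°) = -312.5000
b = 625*sin(120°) = 541.2659

625 cis(120°) = -312.5000 + 541.2659i


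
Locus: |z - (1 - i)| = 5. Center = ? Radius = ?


|z - z0| = r is a circle with center z0 and radius r.
Center = (1, -1), radius = 5

Circle with center (1, -1) and radius 5


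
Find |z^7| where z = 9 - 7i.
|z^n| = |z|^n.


|z| = sqrt(81+49) = sqrt(130) = 11.4018
|z^7| = |z|^7 = (sqrt(130))^7 = 130^3 * sqrt(130) = 2197000*sqrt(130)

|z^7| = 2197000*sqrt(130) ≈ 25049654.0894


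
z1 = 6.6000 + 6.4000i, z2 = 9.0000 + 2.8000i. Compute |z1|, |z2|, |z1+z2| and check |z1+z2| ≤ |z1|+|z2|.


|z1| = sqrt(6.6^2 + 6.4^2) = sqrt(84.52) = 9.1935
|z2| = sqrt(9^2 + 2.8^2) = sqrt(88.84) = 9.4255
z1+z2 = 15.6000 + 9.2000i
|z1+z2| = sqrt(328) = 18.1108
|z1|+|z2| = 9.1935 + 9.4255 = 18.6190

|z1+z2| = 18.1108 ≤ |z1|+|z2| = 18.6190 (verified)


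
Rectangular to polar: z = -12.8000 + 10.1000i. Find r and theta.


r = sqrt(163.84+102.01) = sqrt(265.85) = 16.3049
theta = atan2(10.1, -12.8) = 141.7244 degrees

r = 16.3049, theta = 141.7244 degrees


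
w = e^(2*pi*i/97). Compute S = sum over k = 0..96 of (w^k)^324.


The roots are w_k = w^k with w = e^(2*pi*i/97), and (w^k)^324 = (w^324)^k.
So S = 1 + u + u^2 + ... + u^(96) with u = w^324.
324 = 3*97 + 33, so 324 is not a multiple of 97: u = (w^97)^3 * w^33 = w^33 ≠ 1 (w is a primitive 97th root), while u^97 = (w^97)^324 = 1.
Geometric series: S = (1 - u^97)/(1 - u) = (1 - 1)/(1 - u) = 0

S = 0


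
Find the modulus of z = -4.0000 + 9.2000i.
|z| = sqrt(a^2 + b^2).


|z| = sqrt((-4)^2 + 9.2^2) = sqrt(16 + 84.64) = sqrt(100.64) = 10.0319

|z| = 10.0319


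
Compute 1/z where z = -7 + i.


|z|^2 = 49+1 = 50
1/z = (-7 - 1i)/50

1/z = -0.1400 - 0.0200i


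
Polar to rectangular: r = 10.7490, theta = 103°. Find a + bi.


a = 10.7490*cos(103°) = 10.7490*(-0.22495) = -2.4180
b = 10.7490*sin(103°) = 10.7490*0.97437 = 10.4735

-2.4180 + 10.4735i


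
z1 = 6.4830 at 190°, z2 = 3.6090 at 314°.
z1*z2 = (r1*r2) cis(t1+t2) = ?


r = 6.4830 * 3.6090 = 23.3971
theta = 190° + 314° = 504° = 144° (mod 360)

23.3971 cis(144°)


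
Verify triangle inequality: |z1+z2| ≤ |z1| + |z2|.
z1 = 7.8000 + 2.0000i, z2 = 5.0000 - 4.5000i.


|z1| = sqrt(7.8^2 + 2^2) = sqrt(64.84) = 8.0523
|z2| = sqrt(5^2 + (-4.5)^2) = sqrt(45.25) = 6.7268
z1+z2 = 12.8000 - 2.5000i
|z1+z2| = sqrt(170.09) = 13.0419
|z1|+|z2| = 8.0523 + 6.7268 = 14.7791

|z1+z2| = 13.0419 ≤ |z1|+|z2| = 14.7791 (verified)


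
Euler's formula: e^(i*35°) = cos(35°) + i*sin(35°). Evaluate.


cos(35°) = 0.8192
sin(35°) = 0.5736

e^(i*35°) = 0.8192 + 0.5736i


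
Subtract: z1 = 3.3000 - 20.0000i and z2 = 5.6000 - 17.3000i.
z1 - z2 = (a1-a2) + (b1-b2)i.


Real: 3.3 - 5.6 = -2.3
Imag: -20 + 17.3 = -2.7

-2.3000 - 2.7000i


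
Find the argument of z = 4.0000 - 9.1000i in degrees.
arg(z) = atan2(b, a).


Re = 4, Im = -9.1
arg = atan2(-9.1, 4) = -66.2716 degrees

arg(z) = -66.2716 degrees


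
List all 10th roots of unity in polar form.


The 10th roots of unity are cis(360k/10°) for k=0..9
Angle step = 360/10 = 36°
Primitive root: cis(36°)
Primitive root = 0.8090 + 0.5878i

10 roots at angles: 0°, 36°, 72°, 108°, 144°, 180°, 216°, 252°, 288°, 324°


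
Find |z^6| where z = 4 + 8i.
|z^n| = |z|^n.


|z| = sqrt(16+64) = sqrt(80) = 8.9443
|z^6| = |z|^6 = (sqrt(80))^6 = 80^3 = 512000

|z^6| = 512000


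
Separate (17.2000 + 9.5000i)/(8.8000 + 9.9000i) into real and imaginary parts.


Multiply by conjugate: (17.2000 + 9.5000i)(8.8000 - 9.9000i) / (8.8^2 + 9.9^2)
Numerator real = 17.2*8.8 + 9.5*9.9 = 245.41
Numerator imag = 9.5*8.8 - 17.2*9.9 = -86.68
Denominator = 175.45
Re(z) = 245.41/175.45 = 1.3987
Im(z) = -86.68/175.45 = -0.4940

Re(z) = 1.3987, Im(z) = -0.4940


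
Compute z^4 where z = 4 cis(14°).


r^4 = 4^4 = 256
n*theta = 4*14° = 56° = 56° (mod 360)
a = 256*cos(56°) = 143.1534
b = 256*sin(56°) = 212.2336

256 cis(56°) = 143.1534 + 212.2336i


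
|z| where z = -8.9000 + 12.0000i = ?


|z| = sqrt((-8.9)^2 + 12^2) = sqrt(79.21 + 144) = sqrt(223.21) = 14.9402

|z| = 14.9402


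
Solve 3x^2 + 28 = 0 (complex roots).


disc = 0^2 - 4*3*28 = 0 - 336 = -336
sqrt(|disc|) = sqrt(336) = 18.3303
Real part = 0/(2*3) = 0
Imag part = 18.3303/(2*3) = 3.0551

0 ± 3.0551i


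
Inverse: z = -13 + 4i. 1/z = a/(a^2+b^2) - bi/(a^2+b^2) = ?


|z|^2 = 169+16 = 185
1/z = (-13 - 4i)/185

1/z = -0.0703 - 0.0216i


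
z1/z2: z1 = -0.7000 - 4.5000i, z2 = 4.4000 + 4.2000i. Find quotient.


Conjugate of z2 = 4.4000 - 4.2000i
Numerator: (-0.7000 - 4.5000i)(4.4000 - 4.2000i) = -21.9800 - 16.8600i
Denominator: 4.4^2 + 4.2^2 = 37
Result = (-21.9800 - 16.8600i)/37

-0.5941 - 0.4557i


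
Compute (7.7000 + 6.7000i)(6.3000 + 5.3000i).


Real = 7.7*6.3 - 6.7*5.3 = 48.51 - 35.51 = 13
Imag = 7.7*5.3 + 6.3*6.7 = 40.81 + 42.21 = 83.02

13.0000 + 83.0200i


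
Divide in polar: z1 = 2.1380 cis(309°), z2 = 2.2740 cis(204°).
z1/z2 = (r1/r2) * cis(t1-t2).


r = 2.1380 / 2.2740 = 0.9402
theta = 309° - 204° = 105° = 105° (mod 360)

0.9402 cis(105°)


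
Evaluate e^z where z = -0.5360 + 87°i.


e^-0.5360 = 0.5851
cos(87°) = 0.0523
sin(87°) = 0.9986
Real = 0.5851*0.0523 = 0.0306
Imag = 0.5851*0.9986 = 0.5843

0.0306 + 0.5843i


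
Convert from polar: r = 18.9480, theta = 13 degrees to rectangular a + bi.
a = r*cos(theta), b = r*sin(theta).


a = 18.9480*cos(13°) = 18.9480*0.97437 = 18.4624
b = 18.9480*sin(13°) = 18.9480*0.22495 = 4.2624

18.4624 + 4.2624i


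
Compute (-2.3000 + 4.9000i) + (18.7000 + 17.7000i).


Real: -2.3 + 18.7 = 16.4
Imag: 4.9 + 17.7 = 22.6

16.4000 + 22.6000i


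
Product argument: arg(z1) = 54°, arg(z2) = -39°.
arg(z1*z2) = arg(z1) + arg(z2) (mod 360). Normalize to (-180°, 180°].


arg(z1*z2) = 54° - 39° = 15°
Normalized to (-180°, 180°]: 15°

15°


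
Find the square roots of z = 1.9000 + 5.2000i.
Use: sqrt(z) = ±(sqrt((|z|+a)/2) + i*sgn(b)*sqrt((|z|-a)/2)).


|z| = sqrt(3.61+27.04) = 5.5362
sqrt((|z|+a)/2) = sqrt((5.5362+1.9)/2) = sqrt(3.7181) = 1.9282
sqrt((|z|-a)/2) = sqrt((5.5362-1.9)/2) = sqrt(1.8181) = 1.3484

±(1.9282 + 1.3484i) i.e. 1.9282 + 1.3484i and -1.9282 - 1.3484i


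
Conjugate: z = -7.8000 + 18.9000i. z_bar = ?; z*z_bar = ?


z_bar = -7.8000 - 18.9000i
z*z_bar = (-7.8)^2 + 18.9^2 = 60.84 + 357.21 = 418.05

z_bar = -7.8000 - 18.9000i, z*z_bar = 418.05


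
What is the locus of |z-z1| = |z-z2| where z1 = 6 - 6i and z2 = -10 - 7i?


Equal distances means the locus is the perpendicular bisector of z1 and z2.
Midpoint = ((6+(-10))/2, (-6+(-7))/2) = (-2.0000, -6.5000)

Perpendicular bisector through (-2.0000, -6.5000)


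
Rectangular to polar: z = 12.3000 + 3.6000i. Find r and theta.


r = sqrt(151.29+12.96) = sqrt(164.25) = 12.8160
theta = atan2(3.6, 12.3) = 16.3139 degrees

r = 12.8160, theta = 16.3139 degrees


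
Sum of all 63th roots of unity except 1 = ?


With w = e^(2*pi*i/63), all 63 of the 63th roots of unity w^0 = 1, w, ..., w^(62) sum to 0: 1 + w + ... + w^(62) = (1 - w^63)/(1 - w) = 0 since w^63 = 1, w ≠ 1.
Removing the root 1: w + w^2 + ... + w^(62) = 0 - 1 = -1

Sum = -1


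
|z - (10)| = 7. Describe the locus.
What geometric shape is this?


|z - z0| = r is a circle with center z0 and radius r.
Center = (10, 0), radius = 7

Circle with center (10, 0) and radius 7


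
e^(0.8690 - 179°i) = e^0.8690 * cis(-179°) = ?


e^0.8690 = 2.38453
cos(-179°) = -0.99985
sin(-179°) = -0.01745
Real = 2.38453*(-0.99985) = -2.3842
Imag = 2.38453*(-0.01745) = -0.0416

-2.3842 - 0.0416i


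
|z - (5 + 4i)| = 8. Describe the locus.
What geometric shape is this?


|z - z0| = r is a circle with center z0 and radius r.
Center = (5, 4), radius = 8

Circle with center (5, 4) and radius 8


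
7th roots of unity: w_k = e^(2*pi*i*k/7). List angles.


The 7th roots of unity are cis(360k/7°) for k=0..6
Angle step = 360/7 = 51.4286°
Primitive root: cis(51.4286°)
Primitive root = 0.6235 + 0.7818i

7 roots at angles: 0°, 51.4286°, 102.8571°, 154.2857°, 205.7143°, 257.1429°, 308.5714°


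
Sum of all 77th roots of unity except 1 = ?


With w = e^(2*pi*i/77), all 77 of the 77th roots of unity w^0 = 1, w, ..., w^(76) sum to 0: 1 + w + ... + w^(76) = (1 - w^77)/(1 - w) = 0 since w^77 = 1, w ≠ 1.
Removing the root 1: w + w^2 + ... + w^(76) = 0 - 1 = -1

Sum = -1


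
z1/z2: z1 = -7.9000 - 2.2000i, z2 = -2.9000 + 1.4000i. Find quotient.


Conjugate of z2 = -2.9000 - 1.4000i
Numerator: (-7.9000 - 2.2000i)(-2.9000 - 1.4000i) = 19.8300 + 17.4400i
Denominator: (-2.9)^2 + 1.4^2 = 10.37
Result = (19.8300 + 17.4400i)/10.37

1.9122 + 1.6818i


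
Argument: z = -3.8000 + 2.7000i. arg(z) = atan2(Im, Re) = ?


Re = -3.8, Im = 2.7
arg = atan2(2.7, -3.8) = 144.6052 degrees

arg(z) = 144.6052 degrees


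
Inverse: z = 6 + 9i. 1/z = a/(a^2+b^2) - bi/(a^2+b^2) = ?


|z|^2 = 36+81 = 117
1/z = (6 - 9i)/117

1/z = 0.0513 - 0.0769i


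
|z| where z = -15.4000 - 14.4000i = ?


|z| = sqrt((-15.4)^2 + (-14.4)^2) = sqrt(237.16 + 207.36) = sqrt(444.52) = 21.0836

|z| = 21.0836


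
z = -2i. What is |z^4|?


|z| = sqrt(0+4) = sqrt(4) = 2
|z^4| = |z|^4 = 2^4 = 16

|z^4| = 16


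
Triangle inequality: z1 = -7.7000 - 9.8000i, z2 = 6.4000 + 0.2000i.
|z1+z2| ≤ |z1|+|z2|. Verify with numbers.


|z1| = sqrt((-7.7)^2 + (-9.8)^2) = sqrt(155.33) = 12.4631
|z2| = sqrt(6.4^2 + 0.2^2) = sqrt(41) = 6.4031
z1+z2 = -1.3000 - 9.6000i
|z1+z2| = sqrt(93.85) = 9.6876
|z1|+|z2| = 12.4631 + 6.4031 = 18.8662

|z1+z2| = 9.6876 ≤ |z1|+|z2| = 18.8662 (verified)


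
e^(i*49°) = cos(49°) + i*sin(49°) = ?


cos(49°) = 0.6561
sin(49°) = 0.7547

e^(i*49°) = 0.6561 + 0.7547i


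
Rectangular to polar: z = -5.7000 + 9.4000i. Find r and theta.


r = sqrt(32.49+88.36) = sqrt(120.85) = 10.9932
theta = atan2(9.4, -5.7) = 121.2319 degrees

r = 10.9932, theta = 121.2319 degrees


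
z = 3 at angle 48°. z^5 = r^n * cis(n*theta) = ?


r^5 = 3^5 = 243
n*theta = 5*48° = 240° = 240° (mod 360)
a = 243*cos(240°) = -121.5000
b = 243*sin(240°) = -210.4442

243 cis(240°) = -121.5000 - 210.4442i


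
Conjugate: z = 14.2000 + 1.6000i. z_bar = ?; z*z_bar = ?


z_bar = 14.2000 - 1.6000i
z*z_bar = 14.2^2 + 1.6^2 = 201.64 + 2.56 = 204.2

z_bar = 14.2000 - 1.6000i, z*z_bar = 204.2


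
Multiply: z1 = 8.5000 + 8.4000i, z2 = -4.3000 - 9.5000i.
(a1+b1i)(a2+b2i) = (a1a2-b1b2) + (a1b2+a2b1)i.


Real = 8.5*(-4.3) - 8.4*(-9.5) = -36.55 - (-79.8) = 43.25
Imag = 8.5*(-9.5) - (4.3)*8.4 = -80.75 - (36.12) = -116.87

43.2500 - 116.8700i


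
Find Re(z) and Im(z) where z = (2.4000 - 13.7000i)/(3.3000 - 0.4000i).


Multiply by conjugate: (2.4000 - 13.7000i)(3.3000 + 0.4000i) / (3.3^2 + (-0.4)^2)
Numerator real = 2.4*3.3 - (13.7)*(-0.4) = 13.4
Numerator imag = -13.7*3.3 - 2.4*(-0.4) = -44.25
Denominator = 11.05
Re(z) = 13.4/11.05 = 1.2127
Im(z) = -44.25/11.05 = -4.0045

Re(z) = 1.2127, Im(z) = -4.0045


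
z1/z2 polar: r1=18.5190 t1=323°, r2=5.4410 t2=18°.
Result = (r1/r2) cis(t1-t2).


r = 18.5190 / 5.4410 = 3.4036
theta = 323° - 18° = 305° = 305° (mod 360)

3.4036 cis(305°)


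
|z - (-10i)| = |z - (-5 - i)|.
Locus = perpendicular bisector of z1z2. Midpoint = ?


Equal distances means the locus is the perpendicular bisector of z1 and z2.
Midpoint = ((0+(-5))/2, (-10+(-1))/2) = (-2.5000, -5.5000)

Perpendicular bisector through (-2.5000, -5.5000)


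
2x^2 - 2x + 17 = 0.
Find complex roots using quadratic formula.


disc = (-2)^2 - 4*2*17 = 4 - 136 = -132
sqrt(|disc|) = sqrt(132) = 11.4891
Real part = 2/(2*2) = 0.5000
Imag part = 11.4891/(2*2) = 2.8723

0.5000 ± 2.8723i


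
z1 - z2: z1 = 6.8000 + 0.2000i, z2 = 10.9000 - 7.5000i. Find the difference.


Real: 6.8 - 10.9 = -4.1
Imag: 0.2 + 7.5 = 7.7

-4.1000 + 7.7000i


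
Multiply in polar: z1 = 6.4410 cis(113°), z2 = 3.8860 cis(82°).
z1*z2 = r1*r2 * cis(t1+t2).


r = 6.4410 * 3.8860 = 25.0297
theta = 113° + 82° = 195° = 195° (mod 360)

25.0297 cis(195°)


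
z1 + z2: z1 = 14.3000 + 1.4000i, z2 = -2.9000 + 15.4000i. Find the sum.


Real: 14.3 - 2.9 = 11.4
Imag: 1.4 + 15.4 = 16.8

11.4000 + 16.8000i


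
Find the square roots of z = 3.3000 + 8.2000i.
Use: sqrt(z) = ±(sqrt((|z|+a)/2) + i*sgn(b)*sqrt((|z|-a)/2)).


|z| = sqrt(10.89+67.24) = 8.8391
sqrt((|z|+a)/2) = sqrt((8.8391+3.3)/2) = sqrt(6.0696) = 2.4636
sqrt((|z|-a)/2) = sqrt((8.8391-3.3)/2) = sqrt(2.7696) = 1.6642

±(2.4636 + 1.6642i) i.e. 2.4636 + 1.6642i and -2.4636 - 1.6642i


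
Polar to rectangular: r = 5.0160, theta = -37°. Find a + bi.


a = 5.0160*cos(-37°) = 5.0160*0.79864 = 4.0060
b = 5.0160*sin(-37°) = 5.0160*(-0.60182) = -3.0187

4.0060 - 3.0187i


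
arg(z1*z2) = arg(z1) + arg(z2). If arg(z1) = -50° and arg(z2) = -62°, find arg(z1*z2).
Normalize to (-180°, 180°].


arg(z1*z2) = -50° - 62° = -112°
Normalized to (-180°, 180°]: -112°

-112°


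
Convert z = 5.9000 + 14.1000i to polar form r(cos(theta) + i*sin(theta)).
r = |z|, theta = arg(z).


r = sqrt(34.81+198.81) = sqrt(233.62) = 15.2846
theta = atan2(14.1, 5.9) = 67.2936 degrees

r = 15.2846, theta = 67.2936 degrees


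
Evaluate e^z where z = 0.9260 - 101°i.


e^0.9260 = 2.5244
cos(-101°) = -0.1908
sin(-101°) = -0.9816
Real = 2.5244*(-0.1908) = -0.4817
Imag = 2.5244*(-0.9816) = -2.4780

-0.4817 - 2.4780i


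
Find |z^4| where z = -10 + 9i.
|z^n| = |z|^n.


|z| = sqrt(100+81) = sqrt(181) = 13.4536
|z^4| = |z|^4 = (sqrt(181))^4 = 181^2 = 32761

|z^4| = 32761


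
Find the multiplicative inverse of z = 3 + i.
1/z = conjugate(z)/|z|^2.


|z|^2 = 9+1 = 10
1/z = (3 - 1i)/10

1/z = 0.3000 - 0.1000i


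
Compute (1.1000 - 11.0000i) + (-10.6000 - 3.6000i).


Real: 1.1 - 10.6 = -9.5
Imag: -11 - 3.6 = -14.6

-9.5000 - 14.6000i


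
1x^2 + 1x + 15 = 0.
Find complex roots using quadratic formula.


disc = 1^2 - 4*1*15 = 1 - 60 = -59
sqrt(|disc|) = sqrt(59) = 7.6811
Real part = -1/(2*1) = -0.5000
Imag part = 7.6811/(2*1) = 3.8406

-0.5000 ± 3.8406i


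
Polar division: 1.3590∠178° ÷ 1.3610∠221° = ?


r = 1.3590 / 1.3610 = 0.9985
theta = 178° - 221° = -43° = 317° (mod 360)

0.9985 cis(317°)


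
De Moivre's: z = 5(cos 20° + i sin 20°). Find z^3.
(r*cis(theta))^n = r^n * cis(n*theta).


r^3 = 5^3 = 125
n*theta = 3*20° = 60° = 60° (mod 360)
a = 125*cos(60°) = 62.5000
b = 125*sin(60°) = 108.2532

125 cis(60°) = 62.5000 + 108.2532i


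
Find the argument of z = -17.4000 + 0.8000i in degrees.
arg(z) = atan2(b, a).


Re = -17.4, Im = 0.8
arg = atan2(0.8, -17.4) = 177.3676 degrees

arg(z) = 177.3676 degrees


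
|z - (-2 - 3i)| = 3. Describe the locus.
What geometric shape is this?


|z - z0| = r is a circle with center z0 and radius r.
Center = (-2, -3), radius = 3

Circle with center (-2, -3) and radius 3


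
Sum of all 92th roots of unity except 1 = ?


With w = e^(2*pi*i/92), all 92 of the 92th roots of unity w^0 = 1, w, ..., w^(91) sum to 0: 1 + w + ... + w^(91) = (1 - w^92)/(1 - w) = 0 since w^92 = 1, w ≠ 1.
Removing the root 1: w + w^2 + ... + w^(91) = 0 - 1 = -1

Sum = -1


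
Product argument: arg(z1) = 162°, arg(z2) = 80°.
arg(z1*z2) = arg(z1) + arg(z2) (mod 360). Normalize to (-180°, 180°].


arg(z1*z2) = 162° + 80° = 242°
Normalized to (-180°, 180°]: -118°

-118°


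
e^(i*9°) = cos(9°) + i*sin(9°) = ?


cos(9°) = 0.9877
sin(9°) = 0.1564

e^(i*9°) = 0.9877 + 0.1564i


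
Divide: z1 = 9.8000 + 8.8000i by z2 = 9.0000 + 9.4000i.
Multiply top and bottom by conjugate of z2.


Conjugate of z2 = 9.0000 - 9.4000i
Numerator: (9.8000 + 8.8000i)(9.0000 - 9.4000i) = 170.9200 - 12.9200i
Denominator: 9^2 + 9.4^2 = 169.36
Result = (170.9200 - 12.9200i)/169.36

1.0092 - 0.0763i


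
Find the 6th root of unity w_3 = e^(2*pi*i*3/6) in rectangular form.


Angle = 360*3/6 = 180°
a = cos(180°) = -1.0000
b = sin(180°) = 0

-1.0000 + 0i


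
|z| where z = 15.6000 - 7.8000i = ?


|z| = sqrt(15.6^2 + (-7.8)^2) = sqrt(243.36 + 60.84) = sqrt(304.2) = 17.4413

|z| = 17.4413


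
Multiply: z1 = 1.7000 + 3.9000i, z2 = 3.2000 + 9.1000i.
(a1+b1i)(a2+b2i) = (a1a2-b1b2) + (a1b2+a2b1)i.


Real = 1.7*3.2 - 3.9*9.1 = 5.44 - 35.49 = -30.05
Imag = 1.7*9.1 + 3.2*3.9 = 15.47 + 12.48 = 27.95

-30.0500 + 27.9500i


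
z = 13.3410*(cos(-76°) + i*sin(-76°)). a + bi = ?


a = 13.3410*cos(-76°) = 13.3410*0.24192 = 3.2275
b = 13.3410*sin(-76°) = 13.3410*(-0.970296) = -12.9447

3.2275 - 12.9447i


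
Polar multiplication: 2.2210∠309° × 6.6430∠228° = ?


r = 2.2210 * 6.6430 = 14.7541
theta = 309° + 228° = 537° = 177° (mod 360)

14.7541 cis(177°)


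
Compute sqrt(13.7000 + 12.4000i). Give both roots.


|z| = sqrt(187.69+153.76) = 18.4784
sqrt((|z|+a)/2) = sqrt((18.4784+13.7)/2) = sqrt(16.0892) = 4.0111
sqrt((|z|-a)/2) = sqrt((18.4784-13.7)/2) = sqrt(2.3892) = 1.5457

±(4.0111 + 1.5457i) i.e. 4.0111 + 1.5457i and -4.0111 - 1.5457i


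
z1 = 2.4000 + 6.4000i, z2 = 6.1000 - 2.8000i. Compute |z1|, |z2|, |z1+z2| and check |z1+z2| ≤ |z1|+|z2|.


|z1| = sqrt(2.4^2 + 6.4^2) = sqrt(46.72) = 6.8352
|z2| = sqrt(6.1^2 + (-2.8)^2) = sqrt(45.05) = 6.7119
z1+z2 = 8.5000 + 3.6000i
|z1+z2| = sqrt(85.21) = 9.2309
|z1|+|z2| = 6.8352 + 6.7119 = 13.5471

|z1+z2| = 9.2309 ≤ |z1|+|z2| = 13.5471 (verified)


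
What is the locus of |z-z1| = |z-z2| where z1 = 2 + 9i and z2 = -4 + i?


Equal distances means the locus is the perpendicular bisector of z1 and z2.
Midpoint = ((2+(-4))/2, (9+1)/2) = (-1.0000, 5.0000)

Perpendicular bisector through (-1.0000, 5.0000)


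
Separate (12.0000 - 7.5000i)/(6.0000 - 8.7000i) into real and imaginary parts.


Multiply by conjugate: (12.0000 - 7.5000i)(6.0000 + 8.7000i) / (6^2 + (-8.7)^2)
Numerator real = 12*6 - (7.5)*(-8.7) = 137.25
Numerator imag = -7.5*6 - 12*(-8.7) = 59.4
Denominator = 111.69
Re(z) = 137.25/111.69 = 1.2288
Im(z) = 59.4/111.69 = 0.5318

Re(z) = 1.2288, Im(z) = 0.5318


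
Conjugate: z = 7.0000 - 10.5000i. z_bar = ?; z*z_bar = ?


z_bar = 7.0000 + 10.5000i
z*z_bar = 7^2 + (-10.5)^2 = 49 + 110.25 = 159.25

z_bar = 7.0000 + 10.5000i, z*z_bar = 159.25


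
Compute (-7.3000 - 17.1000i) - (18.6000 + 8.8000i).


Real: -7.3 - 18.6 = -25.9
Imag: -17.1 - 8.8 = -25.9

-25.9000 - 25.9000i


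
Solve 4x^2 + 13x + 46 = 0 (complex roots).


disc = 13^2 - 4*4*46 = 169 - 736 = -567
sqrt(|disc|) = sqrt(567) = 23.8118
Real part = -13/(2*4) = -1.6250
Imag part = 23.8118/(2*4) = 2.9765

-1.6250 ± 2.9765i


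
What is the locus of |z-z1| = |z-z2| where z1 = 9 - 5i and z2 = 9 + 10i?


Equal distances means the locus is the perpendicular bisector of z1 and z2.
Midpoint = ((9+9)/2, (-5+10)/2) = (9.0000, 2.5000)

Perpendicular bisector through (9.0000, 2.5000)


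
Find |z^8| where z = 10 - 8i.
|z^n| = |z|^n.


|z| = sqrt(100+64) = sqrt(164) = 12.8062
|z^8| = |z|^8 = (sqrt(164))^8 = 164^4 = 723394816

|z^8| = 723394816


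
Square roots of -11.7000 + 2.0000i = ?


|z| = sqrt(136.89+4) = 11.8697
sqrt((|z|+a)/2) = sqrt((11.8697+(-11.7))/2) = sqrt(0.0849) = 0.2913
sqrt((|z|-a)/2) = sqrt((11.8697-(-11.7))/2) = sqrt(11.7849) = 3.4329

±(0.2913 + 3.4329i) i.e. 0.2913 + 3.4329i and -0.2913 - 3.4329i


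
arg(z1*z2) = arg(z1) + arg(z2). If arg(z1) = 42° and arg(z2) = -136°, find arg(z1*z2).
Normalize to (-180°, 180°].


arg(z1*z2) = 42° - 136° = -94°
Normalized to (-180°, 180°]: -94°

-94°


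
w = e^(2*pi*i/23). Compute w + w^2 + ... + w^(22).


With w = e^(2*pi*i/23), all 23 of the 23th roots of unity w^0 = 1, w, ..., w^(22) sum to 0: 1 + w + ... + w^(22) = (1 - w^23)/(1 - w) = 0 since w^23 = 1, w ≠ 1.
Removing the root 1: w + w^2 + ... + w^(22) = 0 - 1 = -1

Sum = -1


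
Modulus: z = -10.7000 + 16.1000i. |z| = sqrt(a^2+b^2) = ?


|z| = sqrt((-10.7)^2 + 16.1^2) = sqrt(114.49 + 259.21) = sqrt(373.7) = 19.3313

|z| = 19.3313


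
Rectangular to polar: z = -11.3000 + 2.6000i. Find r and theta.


r = sqrt(127.69+6.76) = sqrt(134.45) = 11.5953
theta = atan2(2.6, -11.3) = 167.0424 degrees

r = 11.5953, theta = 167.0424 degrees


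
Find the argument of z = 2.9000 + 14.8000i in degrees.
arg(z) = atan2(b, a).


Re = 2.9, Im = 14.8
arg = atan2(14.8, 2.9) = 78.9136 degrees

arg(z) = 78.9136 degrees


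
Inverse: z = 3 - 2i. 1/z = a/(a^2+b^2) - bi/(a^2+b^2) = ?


|z|^2 = 9+4 = 13
1/z = (3 + 2i)/13

1/z = 0.2308 + 0.1538i


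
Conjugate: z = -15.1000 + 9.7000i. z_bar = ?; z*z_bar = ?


z_bar = -15.1000 - 9.7000i
z*z_bar = (-15.1)^2 + 9.7^2 = 228.01 + 94.09 = 322.1

z_bar = -15.1000 - 9.7000i, z*z_bar = 322.1


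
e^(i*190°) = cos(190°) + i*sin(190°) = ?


cos(190°) = -0.9848
sin(190°) = -0.1736

e^(i*190°) = -0.9848 - 0.1736i


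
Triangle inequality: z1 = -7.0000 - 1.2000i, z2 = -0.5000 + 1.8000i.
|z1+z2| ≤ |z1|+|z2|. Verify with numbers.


|z1| = sqrt((-7)^2 + (-1.2)^2) = sqrt(50.44) = 7.1021
|z2| = sqrt((-0.5)^2 + 1.8^2) = sqrt(3.49) = 1.8682
z1+z2 = -7.5000 + 0.6000i
|z1+z2| = sqrt(56.61) = 7.5240
|z1|+|z2| = 7.1021 + 1.8682 = 8.9703

|z1+z2| = 7.5240 ≤ |z1|+|z2| = 8.9703 (verified)


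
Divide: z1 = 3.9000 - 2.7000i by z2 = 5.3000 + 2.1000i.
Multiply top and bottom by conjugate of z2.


Conjugate of z2 = 5.3000 - 2.1000i
Numerator: (3.9000 - 2.7000i)(5.3000 - 2.1000i) = 15.0000 - 22.5000i
Denominator: 5.3^2 + 2.1^2 = 32.5
Result = (15.0000 - 22.5000i)/32.5

0.4615 - 0.6923i


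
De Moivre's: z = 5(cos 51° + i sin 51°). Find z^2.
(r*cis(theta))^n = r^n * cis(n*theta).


r^2 = 5^2 = 25
n*theta = 2*51° = 102° = 102° (mod 360)
a = 25*cos(102°) = -5.1978
b = 25*sin(102°) = 24.4537

25 cis(102°) = -5.1978 + 24.4537i


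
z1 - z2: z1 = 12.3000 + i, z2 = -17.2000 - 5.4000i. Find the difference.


Real: 12.3 + 17.2 = 29.5
Imag: 1 + 5.4 = 6.4

29.5000 + 6.4000i


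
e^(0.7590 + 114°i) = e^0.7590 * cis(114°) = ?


e^0.7590 = 2.13614
cos(114°) = -0.4067
sin(114°) = 0.91355
Real = 2.13614*(-0.4067) = -0.8688
Imag = 2.13614*0.91355 = 1.9515

-0.8688 + 1.9515i


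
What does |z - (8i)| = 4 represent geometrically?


|z - z0| = r is a circle with center z0 and radius r.
Center = (0, 8), radius = 4

Circle with center (0, 8) and radius 4


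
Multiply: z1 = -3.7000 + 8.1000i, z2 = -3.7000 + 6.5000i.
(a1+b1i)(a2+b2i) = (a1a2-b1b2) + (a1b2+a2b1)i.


Real = -3.7*(-3.7) - 8.1*6.5 = 13.69 - 52.65 = -38.96
Imag = -3.7*6.5 - (3.7)*8.1 = -24.05 - (29.97) = -54.02

-38.9600 - 54.0200i


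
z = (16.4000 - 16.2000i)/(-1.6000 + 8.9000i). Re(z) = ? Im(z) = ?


Multiply by conjugate: (16.4000 - 16.2000i)(-1.6000 - 8.9000i) / ((-1.6)^2 + 8.9^2)
Numerator real = 16.4*(-1.6) - (16.2)*8.9 = -170.42
Numerator imag = -16.2*(-1.6) - 16.4*8.9 = -120.04
Denominator = 81.77
Re(z) = -170.42/81.77 = -2.0841
Im(z) = -120.04/81.77 = -1.4680

Re(z) = -2.0841, Im(z) = -1.4680


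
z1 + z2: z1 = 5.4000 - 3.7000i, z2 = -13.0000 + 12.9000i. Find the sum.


Real: 5.4 - 13 = -7.6
Imag: -3.7 + 12.9 = 9.2

-7.6000 + 9.2000i


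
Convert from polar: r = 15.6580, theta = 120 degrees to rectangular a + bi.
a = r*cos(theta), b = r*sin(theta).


a = 15.6580*cos(120°) = 15.6580*(-0.5) = -7.8290
b = 15.6580*sin(120°) = 15.6580*0.866025 = 13.5602

-7.8290 + 13.5602i


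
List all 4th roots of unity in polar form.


The 4th roots of unity are cis(360k/4°) for k=0..3
Angle step = 360/4 = 90°
Primitive root: cis(90°)
Primitive root = 0 + 1.0000i

4 roots at angles: 0°, 90°, 180°, 270°


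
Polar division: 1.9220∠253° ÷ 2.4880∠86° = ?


r = 1.9220 / 2.4880 = 0.7725
theta = 253° - 86° = 167° = 167° (mod 360)

0.7725 cis(167°)


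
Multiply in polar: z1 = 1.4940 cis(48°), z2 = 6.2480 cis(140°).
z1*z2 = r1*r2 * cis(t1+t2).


r = 1.4940 * 6.2480 = 9.3345
theta = 48° + 140° = 188° = 188° (mod 360)

9.3345 cis(188°)


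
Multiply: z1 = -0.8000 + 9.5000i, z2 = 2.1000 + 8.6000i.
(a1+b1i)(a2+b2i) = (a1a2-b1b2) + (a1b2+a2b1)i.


Real = -0.8*2.1 - 9.5*8.6 = -1.68 - 81.7 = -83.38
Imag = -0.8*8.6 + 2.1*9.5 = -6.88 + 19.95 = 13.07

-83.3800 + 13.0700i


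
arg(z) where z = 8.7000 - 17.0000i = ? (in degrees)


Re = 8.7, Im = -17
arg = atan2(-17, 8.7) = -62.8982 degrees

arg(z) = -62.8982 degrees


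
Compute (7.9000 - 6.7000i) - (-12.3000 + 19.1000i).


Real: 7.9 + 12.3 = 20.2
Imag: -6.7 - 19.1 = -25.8

20.2000 - 25.8000i


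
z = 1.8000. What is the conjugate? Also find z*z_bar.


z_bar = 1.8000
z*z_bar = 1.8^2 + 0^2 = 3.24 + 0 = 3.24

z_bar = 1.8000, z*z_bar = 3.24


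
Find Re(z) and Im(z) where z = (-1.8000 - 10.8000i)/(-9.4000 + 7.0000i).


Multiply by conjugate: (-1.8000 - 10.8000i)(-9.4000 - 7.0000i) / ((-9.4)^2 + 7^2)
Numerator real = -1.8*(-9.4) - (10.8)*7 = -58.68
Numerator imag = -10.8*(-9.4) - (-1.8)*7 = 114.12
Denominator = 137.36
Re(z) = -58.68/137.36 = -0.4272
Im(z) = 114.12/137.36 = 0.8308

Re(z) = -0.4272, Im(z) = 0.8308


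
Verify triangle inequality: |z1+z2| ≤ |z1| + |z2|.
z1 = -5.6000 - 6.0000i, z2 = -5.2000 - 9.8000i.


|z1| = sqrt((-5.6)^2 + (-6)^2) = sqrt(67.36) = 8.2073
|z2| = sqrt((-5.2)^2 + (-9.8)^2) = sqrt(123.08) = 11.0941
z1+z2 = -10.8000 - 15.8000i
|z1+z2| = sqrt(366.28) = 19.1384
|z1|+|z2| = 8.2073 + 11.0941 = 19.3014

|z1+z2| = 19.1384 ≤ |z1|+|z2| = 19.3014 (verified)


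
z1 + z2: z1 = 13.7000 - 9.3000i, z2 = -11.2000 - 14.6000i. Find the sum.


Real: 13.7 - 11.2 = 2.5
Imag: -9.3 - 14.6 = -23.9

2.5000 - 23.9000i


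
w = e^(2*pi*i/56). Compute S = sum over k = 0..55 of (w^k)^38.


The roots are w_k = w^k with w = e^(2*pi*i/56), and (w^k)^38 = (w^38)^k.
So S = 1 + u + u^2 + ... + u^(55) with u = w^38.
38 = 0*56 + 38, so 38 is not a multiple of 56: u = w^38 ≠ 1 (w is a primitive 56th root), while u^56 = (w^56)^38 = 1.
Geometric series: S = (1 - u^56)/(1 - u) = (1 - 1)/(1 - u) = 0

S = 0


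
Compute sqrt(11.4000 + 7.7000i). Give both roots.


|z| = sqrt(129.96+59.29) = 13.7568
sqrt((|z|+a)/2) = sqrt((13.7568+11.4)/2) = sqrt(12.5784) = 3.5466
sqrt((|z|-a)/2) = sqrt((13.7568-11.4)/2) = sqrt(1.1784) = 1.0855

±(3.5466 + 1.0855i) i.e. 3.5466 + 1.0855i and -3.5466 - 1.0855i


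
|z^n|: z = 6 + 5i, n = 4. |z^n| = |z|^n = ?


|z| = sqrt(36+25) = sqrt(61) = 7.8102
|z^4| = |z|^4 = (sqrt(61))^4 = 61^2 = 3721

|z^4| = 3721


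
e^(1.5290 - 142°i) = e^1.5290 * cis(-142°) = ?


e^1.5290 = 4.6136
cos(-142°) = -0.788
sin(-142°) = -0.61566
Real = 4.6136*(-0.788) = -3.6355
Imag = 4.6136*(-0.61566) = -2.8404

-3.6355 - 2.8404i


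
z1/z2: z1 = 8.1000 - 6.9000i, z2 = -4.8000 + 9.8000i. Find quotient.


Conjugate of z2 = -4.8000 - 9.8000i
Numerator: (8.1000 - 6.9000i)(-4.8000 - 9.8000i) = -106.5000 - 46.2600i
Denominator: (-4.8)^2 + 9.8^2 = 119.08
Result = (-106.5000 - 46.2600i)/119.08

-0.8944 - 0.3885i


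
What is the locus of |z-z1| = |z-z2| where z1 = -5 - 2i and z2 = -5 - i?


Equal distances means the locus is the perpendicular bisector of z1 and z2.
Midpoint = ((-5+(-5))/2, (-2+(-1))/2) = (-5.0000, -1.5000)

Perpendicular bisector through (-5.0000, -1.5000)


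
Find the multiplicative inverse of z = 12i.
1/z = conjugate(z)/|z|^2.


|z|^2 = 0+144 = 144
1/z = (0 - 12i)/144

1/z = 0 - 0.0833i


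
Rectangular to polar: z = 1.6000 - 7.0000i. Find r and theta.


r = sqrt(2.56+49) = sqrt(51.56) = 7.1805
theta = atan2(-7, 1.6) = -77.1250 degrees

r = 7.1805, theta = -77.1250 degrees


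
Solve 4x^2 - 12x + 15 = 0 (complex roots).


disc = (-12)^2 - 4*4*15 = 144 - 240 = -96
sqrt(|disc|) = sqrt(96) = 9.7980
Real part = 12/(2*4) = 1.5000
Imag part = 9.7980/(2*4) = 1.2247

1.5000 ± 1.2247i


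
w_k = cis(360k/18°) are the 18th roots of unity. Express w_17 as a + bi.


Angle = 360*17/18 = 340°
a = cos(340°) = 0.9397
b = sin(340°) = -0.3420

0.9397 - 0.3420i


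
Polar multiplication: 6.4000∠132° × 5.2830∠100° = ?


r = 6.4000 * 5.2830 = 33.8112
theta = 132° + 100° = 232° = 232° (mod 360)

33.8112 cis(232°)


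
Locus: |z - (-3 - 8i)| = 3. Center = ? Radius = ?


|z - z0| = r is a circle with center z0 and radius r.
Center = (-3, -8), radius = 3

Circle with center (-3, -8) and radius 3


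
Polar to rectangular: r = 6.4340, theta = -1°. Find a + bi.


a = 6.4340*cos(-1°) = 6.4340*0.99985 = 6.4330
b = 6.4340*sin(-1°) = 6.4340*(-0.01745) = -0.1123

6.4330 - 0.1123i


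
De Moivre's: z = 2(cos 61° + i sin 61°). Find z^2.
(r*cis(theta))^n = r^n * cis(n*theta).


r^2 = 2^2 = 4
n*theta = 2*61° = 122° = 122° (mod 360)
a = 4*cos(122°) = -2.1197
b = 4*sin(122°) = 3.3922

4 cis(122°) = -2.1197 + 3.3922i


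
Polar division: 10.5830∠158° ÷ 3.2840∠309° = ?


r = 10.5830 / 3.2840 = 3.2226
theta = 158° - 309° = -151° = 209° (mod 360)

3.2226 cis(209°)


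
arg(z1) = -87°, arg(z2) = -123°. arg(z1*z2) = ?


arg(z1*z2) = -87° - 123° = -210°
Normalized to (-180°, 180°]: 150°

150°


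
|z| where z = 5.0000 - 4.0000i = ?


|z| = sqrt(5^2 + (-4)^2) = sqrt(25 + 16) = sqrt(41) = 6.4031

|z| = 6.4031


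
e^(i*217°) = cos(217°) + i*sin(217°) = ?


cos(217°) = -0.7986
sin(217°) = -0.6018

e^(i*217°) = -0.7986 - 0.6018i


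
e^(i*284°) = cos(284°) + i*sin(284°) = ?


cos(284°) = 0.2419
sin(284°) = -0.9703

e^(i*284°) = 0.2419 - 0.9703i


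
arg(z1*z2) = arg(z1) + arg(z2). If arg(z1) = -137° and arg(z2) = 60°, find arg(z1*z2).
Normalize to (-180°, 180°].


arg(z1*z2) = -137° + 60° = -77°
Normalized to (-180°, 180°]: -77°

-77°


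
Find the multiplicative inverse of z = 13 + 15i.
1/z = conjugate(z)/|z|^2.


|z|^2 = 169+225 = 394
1/z = (13 - 15i)/394

1/z = 0.0330 - 0.0381i


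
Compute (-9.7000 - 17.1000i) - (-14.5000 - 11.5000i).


Real: -9.7 + 14.5 = 4.8
Imag: -17.1 + 11.5 = -5.6

4.8000 - 5.6000i


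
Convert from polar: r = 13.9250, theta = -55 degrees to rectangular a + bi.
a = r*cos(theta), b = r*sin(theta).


a = 13.9250*cos(-55°) = 13.9250*0.57358 = 7.9871
b = 13.9250*sin(-55°) = 13.9250*(-0.81915) = -11.4067

7.9871 - 11.4067i


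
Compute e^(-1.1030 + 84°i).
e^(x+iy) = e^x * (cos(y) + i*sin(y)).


e^-1.1030 = 0.3319
cos(84°) = 0.1045
sin(84°) = 0.9945
Real = 0.3319*0.1045 = 0.0347
Imag = 0.3319*0.9945 = 0.3301

0.0347 + 0.3301i


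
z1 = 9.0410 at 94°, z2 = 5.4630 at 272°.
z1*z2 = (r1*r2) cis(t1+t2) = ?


r = 9.0410 * 5.4630 = 49.3910
theta = 94° + 272° = 366° = 6° (mod 360)

49.3910 cis(6°)


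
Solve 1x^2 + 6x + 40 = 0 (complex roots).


disc = 6^2 - 4*1*40 = 36 - 160 = -124
sqrt(|disc|) = sqrt(124) = 11.1355
Real part = -6/(2*1) = -3.0000
Imag part = 11.1355/(2*1) = 5.5678

-3.0000 ± 5.5678i
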